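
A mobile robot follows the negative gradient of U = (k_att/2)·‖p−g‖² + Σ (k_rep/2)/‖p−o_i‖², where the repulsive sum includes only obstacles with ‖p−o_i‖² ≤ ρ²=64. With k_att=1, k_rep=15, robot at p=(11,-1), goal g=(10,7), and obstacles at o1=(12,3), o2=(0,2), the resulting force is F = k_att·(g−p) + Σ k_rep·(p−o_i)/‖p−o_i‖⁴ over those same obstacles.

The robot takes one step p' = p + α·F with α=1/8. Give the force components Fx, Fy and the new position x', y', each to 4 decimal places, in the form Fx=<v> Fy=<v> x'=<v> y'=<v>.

Fx=-1.0519 Fy=7.7924 x'=10.8685 y'=-0.0260

F_att = 1·(g−p) = 1·(-1,8) = (-1.0000,8.0000)
o1: d²=17 ≤ ρ²=64; F_rep = 15·(-1,-4)/17² = (-0.0519,-0.2076)
o2: d²=130 > ρ²=64 → inactive
F = F_att + ΣF_rep = (-1.0519,7.7924)
p' = p + 1/8·F = (10.8685,-0.0260)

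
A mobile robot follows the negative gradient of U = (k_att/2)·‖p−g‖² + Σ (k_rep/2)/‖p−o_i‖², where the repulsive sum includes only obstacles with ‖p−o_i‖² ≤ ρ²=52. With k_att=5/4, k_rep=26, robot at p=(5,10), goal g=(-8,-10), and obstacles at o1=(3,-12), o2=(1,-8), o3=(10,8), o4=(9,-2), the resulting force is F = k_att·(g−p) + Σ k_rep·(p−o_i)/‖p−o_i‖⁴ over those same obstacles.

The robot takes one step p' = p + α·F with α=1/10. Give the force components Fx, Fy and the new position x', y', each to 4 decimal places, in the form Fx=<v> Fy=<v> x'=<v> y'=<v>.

F_att = 5/4·(g−p) = 5/4·(-13,-20) = (-16.2500,-25.0000)
o1: d²=488 > ρ²=52 → inactive
o2: d²=340 > ρ²=52 → inactive
o3: d²=29 ≤ ρ²=52; F_rep = 26·(-5,2)/29² = (-0.1546,0.0618)
o4: d²=160 > ρ²=52 → inactive
F = F_att + ΣF_rep = (-16.4046,-24.9382)
p' = p + 1/10·F = (3.3595,7.5062)

Fx=-16.4046 Fy=-24.9382 x'=3.3595 y'=7.5062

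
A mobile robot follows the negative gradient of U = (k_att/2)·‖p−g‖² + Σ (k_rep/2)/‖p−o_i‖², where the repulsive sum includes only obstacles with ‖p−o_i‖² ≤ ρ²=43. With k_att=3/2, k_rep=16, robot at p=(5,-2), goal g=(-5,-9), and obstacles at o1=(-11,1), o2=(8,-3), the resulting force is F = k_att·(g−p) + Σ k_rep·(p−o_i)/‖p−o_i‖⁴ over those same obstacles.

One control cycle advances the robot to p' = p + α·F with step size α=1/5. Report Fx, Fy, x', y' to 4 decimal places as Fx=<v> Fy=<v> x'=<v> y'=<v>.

Fx=-15.4800 Fy=-10.3400 x'=1.9040 y'=-4.0680

F_att = 3/2·(g−p) = 3/2·(-10,-7) = (-15.0000,-10.5000)
o1: d²=265 > ρ²=43 → inactive
o2: d²=10 ≤ ρ²=43; F_rep = 16·(-3,1)/10² = (-0.4800,0.1600)
F = F_att + ΣF_rep = (-15.4800,-10.3400)
p' = p + 1/5·F = (1.9040,-4.0680)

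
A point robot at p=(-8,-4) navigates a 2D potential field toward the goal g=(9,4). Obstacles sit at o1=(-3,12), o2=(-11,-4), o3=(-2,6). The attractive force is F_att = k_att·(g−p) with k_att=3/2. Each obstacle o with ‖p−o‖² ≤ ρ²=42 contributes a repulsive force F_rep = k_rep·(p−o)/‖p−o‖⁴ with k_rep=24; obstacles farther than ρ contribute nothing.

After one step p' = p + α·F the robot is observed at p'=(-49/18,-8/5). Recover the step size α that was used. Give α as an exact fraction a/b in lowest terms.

α = 1/5

F_att = 3/2·(g−p) = 3/2·(17,8) = (25.5000,12.0000)
o1: d²=281 > ρ²=42 → inactive
o2: d²=9 ≤ ρ²=42; F_rep = 24·(3,0)/9² = (0.8889,0.0000)
o3: d²=136 > ρ²=42 → inactive
F = F_att + ΣF_rep = (26.3889,12.0000)
Δp = p'−p = (5.2778,2.4000); α = Δx/Fx = (95/18) / (475/18) = 1/5
check: Δy/Fy = (12/5) / (12) = 1/5 ✓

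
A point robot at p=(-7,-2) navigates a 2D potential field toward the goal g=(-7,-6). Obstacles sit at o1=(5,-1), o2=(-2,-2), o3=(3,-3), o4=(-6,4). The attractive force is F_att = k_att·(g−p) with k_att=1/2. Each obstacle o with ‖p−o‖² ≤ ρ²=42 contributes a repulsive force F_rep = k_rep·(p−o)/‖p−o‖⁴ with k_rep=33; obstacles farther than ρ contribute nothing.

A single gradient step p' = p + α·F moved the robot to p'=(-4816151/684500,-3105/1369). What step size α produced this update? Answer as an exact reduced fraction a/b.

F_att = 1/2·(g−p) = 1/2·(0,-4) = (0.0000,-2.0000)
o1: d²=145 > ρ²=42 → inactive
o2: d²=25 ≤ ρ²=42; F_rep = 33·(-5,0)/25² = (-0.2640,0.0000)
o3: d²=101 > ρ²=42 → inactive
o4: d²=37 ≤ ρ²=42; F_rep = 33·(-1,-6)/37² = (-0.0241,-0.1446)
F = F_att + ΣF_rep = (-0.2881,-2.1446)
Δp = p'−p = (-0.0360,-0.2681); α = Δx/Fx = (-24651/684500) / (-49302/171125) = 1/8
check: Δy/Fy = (-367/1369) / (-2936/1369) = 1/8 ✓

α = 1/8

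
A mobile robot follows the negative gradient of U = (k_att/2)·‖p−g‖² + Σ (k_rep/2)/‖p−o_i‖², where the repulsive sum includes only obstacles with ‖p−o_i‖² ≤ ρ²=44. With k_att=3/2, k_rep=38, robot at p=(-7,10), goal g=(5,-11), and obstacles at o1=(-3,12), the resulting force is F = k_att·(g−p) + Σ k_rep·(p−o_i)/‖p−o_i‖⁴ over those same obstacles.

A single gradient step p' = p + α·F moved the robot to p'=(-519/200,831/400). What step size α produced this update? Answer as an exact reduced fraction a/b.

F_att = 3/2·(g−p) = 3/2·(12,-21) = (18.0000,-31.5000)
o1: d²=20 ≤ ρ²=44; F_rep = 38·(-4,-2)/20² = (-0.3800,-0.1900)
F = F_att + ΣF_rep = (17.6200,-31.6900)
Δp = p'−p = (4.4050,-7.9225); α = Δx/Fx = (881/200) / (881/50) = 1/4
check: Δy/Fy = (-3169/400) / (-3169/100) = 1/4 ✓

α = 1/4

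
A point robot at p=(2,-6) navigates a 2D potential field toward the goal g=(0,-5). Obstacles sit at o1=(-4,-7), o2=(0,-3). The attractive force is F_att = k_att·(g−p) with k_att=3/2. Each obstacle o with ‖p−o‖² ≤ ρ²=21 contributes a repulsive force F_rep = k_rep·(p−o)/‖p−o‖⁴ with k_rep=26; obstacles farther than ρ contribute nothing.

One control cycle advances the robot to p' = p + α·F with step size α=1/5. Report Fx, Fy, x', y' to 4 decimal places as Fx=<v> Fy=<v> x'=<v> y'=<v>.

Fx=-2.6923 Fy=1.0385 x'=1.4615 y'=-5.7923

F_att = 3/2·(g−p) = 3/2·(-2,1) = (-3.0000,1.5000)
o1: d²=37 > ρ²=21 → inactive
o2: d²=13 ≤ ρ²=21; F_rep = 26·(2,-3)/13² = (0.3077,-0.4615)
F = F_att + ΣF_rep = (-2.6923,1.0385)
p' = p + 1/5·F = (1.4615,-5.7923)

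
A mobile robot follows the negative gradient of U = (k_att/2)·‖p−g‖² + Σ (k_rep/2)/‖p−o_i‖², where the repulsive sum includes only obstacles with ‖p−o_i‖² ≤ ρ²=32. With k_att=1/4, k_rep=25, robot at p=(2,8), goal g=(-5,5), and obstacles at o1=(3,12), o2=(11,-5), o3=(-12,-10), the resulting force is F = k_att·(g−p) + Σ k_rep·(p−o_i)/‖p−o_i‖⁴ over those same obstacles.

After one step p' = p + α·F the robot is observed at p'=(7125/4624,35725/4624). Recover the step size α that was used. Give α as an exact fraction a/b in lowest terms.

F_att = 1/4·(g−p) = 1/4·(-7,-3) = (-1.7500,-0.7500)
o1: d²=17 ≤ ρ²=32; F_rep = 25·(-1,-4)/17² = (-0.0865,-0.3460)
o2: d²=250 > ρ²=32 → inactive
o3: d²=520 > ρ²=32 → inactive
F = F_att + ΣF_rep = (-1.8365,-1.0960)
Δp = p'−p = (-0.4591,-0.2740); α = Δx/Fx = (-2123/4624) / (-2123/1156) = 1/4
check: Δy/Fy = (-1267/4624) / (-1267/1156) = 1/4 ✓

α = 1/4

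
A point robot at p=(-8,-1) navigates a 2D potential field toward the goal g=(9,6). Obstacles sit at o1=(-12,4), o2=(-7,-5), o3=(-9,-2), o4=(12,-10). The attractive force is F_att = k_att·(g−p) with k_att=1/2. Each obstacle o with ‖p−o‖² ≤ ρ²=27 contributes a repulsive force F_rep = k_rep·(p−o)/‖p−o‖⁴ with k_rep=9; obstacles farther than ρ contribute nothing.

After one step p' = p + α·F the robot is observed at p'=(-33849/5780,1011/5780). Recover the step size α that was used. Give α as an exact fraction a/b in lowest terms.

α = 1/5

F_att = 1/2·(g−p) = 1/2·(17,7) = (8.5000,3.5000)
o1: d²=41 > ρ²=27 → inactive
o2: d²=17 ≤ ρ²=27; F_rep = 9·(-1,4)/17² = (-0.0311,0.1246)
o3: d²=2 ≤ ρ²=27; F_rep = 9·(1,1)/2² = (2.2500,2.2500)
o4: d²=481 > ρ²=27 → inactive
F = F_att + ΣF_rep = (10.7189,5.8746)
Δp = p'−p = (2.1438,1.1749); α = Δx/Fx = (12391/5780) / (12391/1156) = 1/5
check: Δy/Fy = (6791/5780) / (6791/1156) = 1/5 ✓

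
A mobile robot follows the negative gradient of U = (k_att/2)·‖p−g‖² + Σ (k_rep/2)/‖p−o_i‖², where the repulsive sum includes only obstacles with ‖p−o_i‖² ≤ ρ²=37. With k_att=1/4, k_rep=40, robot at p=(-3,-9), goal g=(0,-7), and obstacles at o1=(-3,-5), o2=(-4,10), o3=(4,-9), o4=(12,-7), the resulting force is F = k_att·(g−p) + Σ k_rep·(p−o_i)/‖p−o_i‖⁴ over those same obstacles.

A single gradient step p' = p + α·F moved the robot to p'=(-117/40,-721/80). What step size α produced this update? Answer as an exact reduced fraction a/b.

α = 1/10

F_att = 1/4·(g−p) = 1/4·(3,2) = (0.7500,0.5000)
o1: d²=16 ≤ ρ²=37; F_rep = 40·(0,-4)/16² = (0.0000,-0.6250)
o2: d²=362 > ρ²=37 → inactive
o3: d²=49 > ρ²=37 → inactive
o4: d²=229 > ρ²=37 → inactive
F = F_att + ΣF_rep = (0.7500,-0.1250)
Δp = p'−p = (0.0750,-0.0125); α = Δx/Fx = (3/40) / (3/4) = 1/10
check: Δy/Fy = (-1/80) / (-1/8) = 1/10 ✓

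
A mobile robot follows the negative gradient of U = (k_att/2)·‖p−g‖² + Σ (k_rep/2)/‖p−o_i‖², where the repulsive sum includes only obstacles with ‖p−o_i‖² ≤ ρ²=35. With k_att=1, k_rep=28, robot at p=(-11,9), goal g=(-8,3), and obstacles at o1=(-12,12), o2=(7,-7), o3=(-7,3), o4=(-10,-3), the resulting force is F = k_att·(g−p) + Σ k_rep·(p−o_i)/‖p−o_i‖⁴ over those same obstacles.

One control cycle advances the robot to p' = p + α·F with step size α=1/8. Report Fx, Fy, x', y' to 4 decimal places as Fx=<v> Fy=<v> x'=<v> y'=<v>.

F_att = 1·(g−p) = 1·(3,-6) = (3.0000,-6.0000)
o1: d²=10 ≤ ρ²=35; F_rep = 28·(1,-3)/10² = (0.2800,-0.8400)
o2: d²=580 > ρ²=35 → inactive
o3: d²=52 > ρ²=35 → inactive
o4: d²=145 > ρ²=35 → inactive
F = F_att + ΣF_rep = (3.2800,-6.8400)
p' = p + 1/8·F = (-10.5900,8.1450)

Fx=3.2800 Fy=-6.8400 x'=-10.5900 y'=8.1450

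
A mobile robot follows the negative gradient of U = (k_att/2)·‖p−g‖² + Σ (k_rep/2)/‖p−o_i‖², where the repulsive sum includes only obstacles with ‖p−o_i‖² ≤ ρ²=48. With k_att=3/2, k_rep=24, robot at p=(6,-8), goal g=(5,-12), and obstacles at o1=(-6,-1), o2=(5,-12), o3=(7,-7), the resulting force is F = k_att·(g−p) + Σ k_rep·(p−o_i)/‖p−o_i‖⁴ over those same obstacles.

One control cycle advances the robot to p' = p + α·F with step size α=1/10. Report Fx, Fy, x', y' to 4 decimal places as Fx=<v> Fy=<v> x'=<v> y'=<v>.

Fx=-7.4170 Fy=-11.6678 x'=5.2583 y'=-9.1668

F_att = 3/2·(g−p) = 3/2·(-1,-4) = (-1.5000,-6.0000)
o1: d²=193 > ρ²=48 → inactive
o2: d²=17 ≤ ρ²=48; F_rep = 24·(1,4)/17² = (0.0830,0.3322)
o3: d²=2 ≤ ρ²=48; F_rep = 24·(-1,-1)/2² = (-6.0000,-6.0000)
F = F_att + ΣF_rep = (-7.4170,-11.6678)
p' = p + 1/10·F = (5.2583,-9.1668)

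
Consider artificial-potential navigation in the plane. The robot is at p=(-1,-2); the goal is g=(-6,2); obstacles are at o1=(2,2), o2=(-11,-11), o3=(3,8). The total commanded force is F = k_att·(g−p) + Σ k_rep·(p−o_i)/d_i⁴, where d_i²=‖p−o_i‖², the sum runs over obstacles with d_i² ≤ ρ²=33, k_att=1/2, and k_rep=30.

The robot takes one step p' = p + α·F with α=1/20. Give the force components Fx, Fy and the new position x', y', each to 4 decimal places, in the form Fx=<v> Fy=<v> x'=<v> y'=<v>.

Fx=-2.6440 Fy=1.8080 x'=-1.1322 y'=-1.9096

F_att = 1/2·(g−p) = 1/2·(-5,4) = (-2.5000,2.0000)
o1: d²=25 ≤ ρ²=33; F_rep = 30·(-3,-4)/25² = (-0.1440,-0.1920)
o2: d²=181 > ρ²=33 → inactive
o3: d²=116 > ρ²=33 → inactive
F = F_att + ΣF_rep = (-2.6440,1.8080)
p' = p + 1/20·F = (-1.1322,-1.9096)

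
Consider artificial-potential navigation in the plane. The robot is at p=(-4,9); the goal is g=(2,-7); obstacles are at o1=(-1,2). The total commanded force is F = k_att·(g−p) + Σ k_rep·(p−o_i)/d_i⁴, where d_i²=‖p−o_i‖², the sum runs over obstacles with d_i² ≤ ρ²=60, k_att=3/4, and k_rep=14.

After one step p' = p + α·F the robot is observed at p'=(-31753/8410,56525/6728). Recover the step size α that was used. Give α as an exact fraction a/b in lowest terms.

α = 1/20

F_att = 3/4·(g−p) = 3/4·(6,-16) = (4.5000,-12.0000)
o1: d²=58 ≤ ρ²=60; F_rep = 14·(-3,7)/58² = (-0.0125,0.0291)
F = F_att + ΣF_rep = (4.4875,-11.9709)
Δp = p'−p = (0.2244,-0.5985); α = Δx/Fx = (1887/8410) / (3774/841) = 1/20
check: Δy/Fy = (-4027/6728) / (-20135/1682) = 1/20 ✓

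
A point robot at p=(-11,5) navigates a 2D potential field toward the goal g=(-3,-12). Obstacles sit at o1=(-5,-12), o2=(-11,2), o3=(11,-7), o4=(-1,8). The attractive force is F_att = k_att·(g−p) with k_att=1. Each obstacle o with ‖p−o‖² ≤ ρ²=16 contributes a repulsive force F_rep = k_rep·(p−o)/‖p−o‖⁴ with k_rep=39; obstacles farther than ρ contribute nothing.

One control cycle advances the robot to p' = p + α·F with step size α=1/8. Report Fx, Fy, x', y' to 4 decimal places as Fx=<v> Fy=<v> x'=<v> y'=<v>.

Fx=8.0000 Fy=-15.5556 x'=-10.0000 y'=3.0556

F_att = 1·(g−p) = 1·(8,-17) = (8.0000,-17.0000)
o1: d²=325 > ρ²=16 → inactive
o2: d²=9 ≤ ρ²=16; F_rep = 39·(0,3)/9² = (0.0000,1.4444)
o3: d²=628 > ρ²=16 → inactive
o4: d²=109 > ρ²=16 → inactive
F = F_att + ΣF_rep = (8.0000,-15.5556)
p' = p + 1/8·F = (-10.0000,3.0556)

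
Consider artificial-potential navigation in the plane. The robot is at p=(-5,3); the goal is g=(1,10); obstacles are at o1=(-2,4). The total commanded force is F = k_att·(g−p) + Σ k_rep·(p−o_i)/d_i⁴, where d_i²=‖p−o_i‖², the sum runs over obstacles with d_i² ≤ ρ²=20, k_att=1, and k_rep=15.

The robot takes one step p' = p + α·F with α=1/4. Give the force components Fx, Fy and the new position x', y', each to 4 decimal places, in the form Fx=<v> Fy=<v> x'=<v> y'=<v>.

F_att = 1·(g−p) = 1·(6,7) = (6.0000,7.0000)
o1: d²=10 ≤ ρ²=20; F_rep = 15·(-3,-1)/10² = (-0.4500,-0.1500)
F = F_att + ΣF_rep = (5.5500,6.8500)
p' = p + 1/4·F = (-3.6125,4.7125)

Fx=5.5500 Fy=6.8500 x'=-3.6125 y'=4.7125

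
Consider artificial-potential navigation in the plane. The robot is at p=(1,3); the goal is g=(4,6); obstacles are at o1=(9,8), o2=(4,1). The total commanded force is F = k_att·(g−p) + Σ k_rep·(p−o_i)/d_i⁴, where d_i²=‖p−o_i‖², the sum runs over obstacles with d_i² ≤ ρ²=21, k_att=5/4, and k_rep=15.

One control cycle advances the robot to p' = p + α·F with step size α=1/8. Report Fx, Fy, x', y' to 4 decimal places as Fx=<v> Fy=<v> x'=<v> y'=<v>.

Fx=3.4837 Fy=3.9275 x'=1.4355 y'=3.4909

F_att = 5/4·(g−p) = 5/4·(3,3) = (3.7500,3.7500)
o1: d²=89 > ρ²=21 → inactive
o2: d²=13 ≤ ρ²=21; F_rep = 15·(-3,2)/13² = (-0.2663,0.1775)
F = F_att + ΣF_rep = (3.4837,3.9275)
p' = p + 1/8·F = (1.4355,3.4909)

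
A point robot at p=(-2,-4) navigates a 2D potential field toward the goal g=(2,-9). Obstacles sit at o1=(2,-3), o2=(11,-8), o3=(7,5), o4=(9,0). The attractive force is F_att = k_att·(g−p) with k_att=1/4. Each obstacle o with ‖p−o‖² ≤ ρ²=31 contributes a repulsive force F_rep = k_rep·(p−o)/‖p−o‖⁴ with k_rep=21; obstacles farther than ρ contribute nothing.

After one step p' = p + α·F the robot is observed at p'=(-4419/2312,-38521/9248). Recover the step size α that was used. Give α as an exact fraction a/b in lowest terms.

F_att = 1/4·(g−p) = 1/4·(4,-5) = (1.0000,-1.2500)
o1: d²=17 ≤ ρ²=31; F_rep = 21·(-4,-1)/17² = (-0.2907,-0.0727)
o2: d²=185 > ρ²=31 → inactive
o3: d²=162 > ρ²=31 → inactive
o4: d²=137 > ρ²=31 → inactive
F = F_att + ΣF_rep = (0.7093,-1.3227)
Δp = p'−p = (0.0887,-0.1653); α = Δx/Fx = (205/2312) / (205/289) = 1/8
check: Δy/Fy = (-1529/9248) / (-1529/1156) = 1/8 ✓

α = 1/8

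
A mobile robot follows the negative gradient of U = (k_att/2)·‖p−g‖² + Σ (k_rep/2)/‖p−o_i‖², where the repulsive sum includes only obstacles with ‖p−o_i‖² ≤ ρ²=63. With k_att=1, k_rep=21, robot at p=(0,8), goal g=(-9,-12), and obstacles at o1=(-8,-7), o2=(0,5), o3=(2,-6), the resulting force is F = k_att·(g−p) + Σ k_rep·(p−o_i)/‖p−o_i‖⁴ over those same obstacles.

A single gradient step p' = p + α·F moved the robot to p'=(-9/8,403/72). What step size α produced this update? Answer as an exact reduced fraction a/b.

F_att = 1·(g−p) = 1·(-9,-20) = (-9.0000,-20.0000)
o1: d²=289 > ρ²=63 → inactive
o2: d²=9 ≤ ρ²=63; F_rep = 21·(0,3)/9² = (0.0000,0.7778)
o3: d²=200 > ρ²=63 → inactive
F = F_att + ΣF_rep = (-9.0000,-19.2222)
Δp = p'−p = (-1.1250,-2.4028); α = Δx/Fx = (-9/8) / (-9) = 1/8
check: Δy/Fy = (-173/72) / (-173/9) = 1/8 ✓

α = 1/8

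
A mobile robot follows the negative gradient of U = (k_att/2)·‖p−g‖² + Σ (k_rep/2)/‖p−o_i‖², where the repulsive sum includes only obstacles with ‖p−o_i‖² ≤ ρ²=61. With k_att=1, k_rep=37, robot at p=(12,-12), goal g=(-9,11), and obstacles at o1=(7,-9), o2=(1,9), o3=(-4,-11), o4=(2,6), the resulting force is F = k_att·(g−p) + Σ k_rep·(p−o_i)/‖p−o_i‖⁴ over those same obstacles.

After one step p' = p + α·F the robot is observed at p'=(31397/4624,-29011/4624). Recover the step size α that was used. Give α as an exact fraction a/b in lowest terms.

α = 1/4

F_att = 1·(g−p) = 1·(-21,23) = (-21.0000,23.0000)
o1: d²=34 ≤ ρ²=61; F_rep = 37·(5,-3)/34² = (0.1600,-0.0960)
o2: d²=562 > ρ²=61 → inactive
o3: d²=257 > ρ²=61 → inactive
o4: d²=424 > ρ²=61 → inactive
F = F_att + ΣF_rep = (-20.8400,22.9040)
Δp = p'−p = (-5.2100,5.7260); α = Δx/Fx = (-24091/4624) / (-24091/1156) = 1/4
check: Δy/Fy = (26477/4624) / (26477/1156) = 1/4 ✓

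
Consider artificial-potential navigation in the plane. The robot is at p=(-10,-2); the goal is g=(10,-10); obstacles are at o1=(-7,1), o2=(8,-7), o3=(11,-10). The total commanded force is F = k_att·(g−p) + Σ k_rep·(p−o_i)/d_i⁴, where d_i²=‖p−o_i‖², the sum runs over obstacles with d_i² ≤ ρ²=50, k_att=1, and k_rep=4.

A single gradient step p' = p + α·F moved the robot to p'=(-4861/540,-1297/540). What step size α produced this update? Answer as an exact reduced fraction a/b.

α = 1/20

F_att = 1·(g−p) = 1·(20,-8) = (20.0000,-8.0000)
o1: d²=18 ≤ ρ²=50; F_rep = 4·(-3,-3)/18² = (-0.0370,-0.0370)
o2: d²=349 > ρ²=50 → inactive
o3: d²=505 > ρ²=50 → inactive
F = F_att + ΣF_rep = (19.9630,-8.0370)
Δp = p'−p = (0.9981,-0.4019); α = Δx/Fx = (539/540) / (539/27) = 1/20
check: Δy/Fy = (-217/540) / (-217/27) = 1/20 ✓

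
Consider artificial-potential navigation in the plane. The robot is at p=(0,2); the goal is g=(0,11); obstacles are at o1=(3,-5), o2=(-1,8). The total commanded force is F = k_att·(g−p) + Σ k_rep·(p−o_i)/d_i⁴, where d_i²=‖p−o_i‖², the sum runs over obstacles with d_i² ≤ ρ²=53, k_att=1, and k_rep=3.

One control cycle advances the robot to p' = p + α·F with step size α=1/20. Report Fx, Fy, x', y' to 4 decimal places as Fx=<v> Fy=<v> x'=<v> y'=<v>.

Fx=0.0022 Fy=8.9869 x'=0.0001 y'=2.4493

F_att = 1·(g−p) = 1·(0,9) = (0.0000,9.0000)
o1: d²=58 > ρ²=53 → inactive
o2: d²=37 ≤ ρ²=53; F_rep = 3·(1,-6)/37² = (0.0022,-0.0131)
F = F_att + ΣF_rep = (0.0022,8.9869)
p' = p + 1/20·F = (0.0001,2.4493)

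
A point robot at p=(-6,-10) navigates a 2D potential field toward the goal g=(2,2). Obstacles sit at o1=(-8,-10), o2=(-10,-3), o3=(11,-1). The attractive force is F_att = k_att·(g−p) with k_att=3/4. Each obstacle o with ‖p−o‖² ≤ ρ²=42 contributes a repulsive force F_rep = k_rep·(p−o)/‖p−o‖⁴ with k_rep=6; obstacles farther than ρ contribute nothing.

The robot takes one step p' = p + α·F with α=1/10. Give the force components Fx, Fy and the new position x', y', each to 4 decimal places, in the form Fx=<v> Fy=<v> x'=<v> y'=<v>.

F_att = 3/4·(g−p) = 3/4·(8,12) = (6.0000,9.0000)
o1: d²=4 ≤ ρ²=42; F_rep = 6·(2,0)/4² = (0.7500,0.0000)
o2: d²=65 > ρ²=42 → inactive
o3: d²=370 > ρ²=42 → inactive
F = F_att + ΣF_rep = (6.7500,9.0000)
p' = p + 1/10·F = (-5.3250,-9.1000)

Fx=6.7500 Fy=9.0000 x'=-5.3250 y'=-9.1000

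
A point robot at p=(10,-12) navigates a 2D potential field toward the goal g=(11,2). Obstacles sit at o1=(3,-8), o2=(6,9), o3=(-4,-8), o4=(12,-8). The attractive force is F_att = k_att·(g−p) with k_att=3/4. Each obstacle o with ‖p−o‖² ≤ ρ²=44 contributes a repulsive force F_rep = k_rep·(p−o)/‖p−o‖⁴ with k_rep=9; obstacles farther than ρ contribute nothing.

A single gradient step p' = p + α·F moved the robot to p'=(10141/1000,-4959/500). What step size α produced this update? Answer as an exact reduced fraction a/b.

F_att = 3/4·(g−p) = 3/4·(1,14) = (0.7500,10.5000)
o1: d²=65 > ρ²=44 → inactive
o2: d²=457 > ρ²=44 → inactive
o3: d²=212 > ρ²=44 → inactive
o4: d²=20 ≤ ρ²=44; F_rep = 9·(-2,-4)/20² = (-0.0450,-0.0900)
F = F_att + ΣF_rep = (0.7050,10.4100)
Δp = p'−p = (0.1410,2.0820); α = Δx/Fx = (141/1000) / (141/200) = 1/5
check: Δy/Fy = (1041/500) / (1041/100) = 1/5 ✓

α = 1/5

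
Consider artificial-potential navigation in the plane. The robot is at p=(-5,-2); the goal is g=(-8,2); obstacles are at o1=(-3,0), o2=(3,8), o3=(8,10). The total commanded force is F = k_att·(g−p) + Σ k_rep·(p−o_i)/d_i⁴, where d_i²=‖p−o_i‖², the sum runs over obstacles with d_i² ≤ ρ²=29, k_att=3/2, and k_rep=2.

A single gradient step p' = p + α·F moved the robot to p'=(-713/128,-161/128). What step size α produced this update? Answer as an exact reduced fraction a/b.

F_att = 3/2·(g−p) = 3/2·(-3,4) = (-4.5000,6.0000)
o1: d²=8 ≤ ρ²=29; F_rep = 2·(-2,-2)/8² = (-0.0625,-0.0625)
o2: d²=164 > ρ²=29 → inactive
o3: d²=313 > ρ²=29 → inactive
F = F_att + ΣF_rep = (-4.5625,5.9375)
Δp = p'−p = (-0.5703,0.7422); α = Δx/Fx = (-73/128) / (-73/16) = 1/8
check: Δy/Fy = (95/128) / (95/16) = 1/8 ✓

α = 1/8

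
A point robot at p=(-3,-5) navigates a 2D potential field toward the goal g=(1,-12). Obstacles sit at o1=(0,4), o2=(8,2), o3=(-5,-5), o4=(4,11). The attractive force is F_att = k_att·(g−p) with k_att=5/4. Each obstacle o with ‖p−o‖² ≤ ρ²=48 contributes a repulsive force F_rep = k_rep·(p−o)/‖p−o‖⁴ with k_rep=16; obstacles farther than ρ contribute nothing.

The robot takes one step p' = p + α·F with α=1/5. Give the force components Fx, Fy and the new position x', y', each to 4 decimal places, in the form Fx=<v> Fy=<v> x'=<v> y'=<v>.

F_att = 5/4·(g−p) = 5/4·(4,-7) = (5.0000,-8.7500)
o1: d²=90 > ρ²=48 → inactive
o2: d²=170 > ρ²=48 → inactive
o3: d²=4 ≤ ρ²=48; F_rep = 16·(2,0)/4² = (2.0000,0.0000)
o4: d²=305 > ρ²=48 → inactive
F = F_att + ΣF_rep = (7.0000,-8.7500)
p' = p + 1/5·F = (-1.6000,-6.7500)

Fx=7.0000 Fy=-8.7500 x'=-1.6000 y'=-6.7500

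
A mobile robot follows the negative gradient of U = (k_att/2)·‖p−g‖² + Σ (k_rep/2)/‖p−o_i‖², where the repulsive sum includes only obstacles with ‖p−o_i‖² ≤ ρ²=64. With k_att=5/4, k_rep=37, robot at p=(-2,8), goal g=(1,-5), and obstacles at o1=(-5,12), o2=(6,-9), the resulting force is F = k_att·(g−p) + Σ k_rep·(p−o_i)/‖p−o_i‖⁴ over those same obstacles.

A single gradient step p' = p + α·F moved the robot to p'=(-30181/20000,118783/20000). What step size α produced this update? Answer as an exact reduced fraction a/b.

α = 1/8

F_att = 5/4·(g−p) = 5/4·(3,-13) = (3.7500,-16.2500)
o1: d²=25 ≤ ρ²=64; F_rep = 37·(3,-4)/25² = (0.1776,-0.2368)
o2: d²=353 > ρ²=64 → inactive
F = F_att + ΣF_rep = (3.9276,-16.4868)
Δp = p'−p = (0.4909,-2.0608); α = Δx/Fx = (9819/20000) / (9819/2500) = 1/8
check: Δy/Fy = (-41217/20000) / (-41217/2500) = 1/8 ✓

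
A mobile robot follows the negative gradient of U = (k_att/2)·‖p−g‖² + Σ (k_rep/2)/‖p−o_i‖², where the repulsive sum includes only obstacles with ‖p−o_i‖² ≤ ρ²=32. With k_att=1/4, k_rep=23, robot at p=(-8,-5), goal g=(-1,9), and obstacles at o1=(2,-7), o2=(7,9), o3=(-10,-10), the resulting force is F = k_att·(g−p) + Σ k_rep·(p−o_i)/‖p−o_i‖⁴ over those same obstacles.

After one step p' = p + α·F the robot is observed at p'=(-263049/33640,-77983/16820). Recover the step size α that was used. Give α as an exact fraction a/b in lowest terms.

α = 1/10

F_att = 1/4·(g−p) = 1/4·(7,14) = (1.7500,3.5000)
o1: d²=104 > ρ²=32 → inactive
o2: d²=421 > ρ²=32 → inactive
o3: d²=29 ≤ ρ²=32; F_rep = 23·(2,5)/29² = (0.0547,0.1367)
F = F_att + ΣF_rep = (1.8047,3.6367)
Δp = p'−p = (0.1805,0.3637); α = Δx/Fx = (6071/33640) / (6071/3364) = 1/10
check: Δy/Fy = (6117/16820) / (6117/1682) = 1/10 ✓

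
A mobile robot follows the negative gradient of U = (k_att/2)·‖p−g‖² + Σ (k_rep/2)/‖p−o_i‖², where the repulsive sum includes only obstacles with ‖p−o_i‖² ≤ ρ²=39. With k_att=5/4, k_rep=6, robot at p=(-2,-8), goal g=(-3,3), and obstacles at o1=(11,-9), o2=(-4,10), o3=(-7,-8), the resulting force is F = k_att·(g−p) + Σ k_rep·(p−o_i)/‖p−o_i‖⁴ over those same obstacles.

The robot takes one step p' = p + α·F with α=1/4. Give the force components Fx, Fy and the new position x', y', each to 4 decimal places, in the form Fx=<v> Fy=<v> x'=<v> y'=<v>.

F_att = 5/4·(g−p) = 5/4·(-1,11) = (-1.2500,13.7500)
o1: d²=170 > ρ²=39 → inactive
o2: d²=328 > ρ²=39 → inactive
o3: d²=25 ≤ ρ²=39; F_rep = 6·(5,0)/25² = (0.0480,0.0000)
F = F_att + ΣF_rep = (-1.2020,13.7500)
p' = p + 1/4·F = (-2.3005,-4.5625)

Fx=-1.2020 Fy=13.7500 x'=-2.3005 y'=-4.5625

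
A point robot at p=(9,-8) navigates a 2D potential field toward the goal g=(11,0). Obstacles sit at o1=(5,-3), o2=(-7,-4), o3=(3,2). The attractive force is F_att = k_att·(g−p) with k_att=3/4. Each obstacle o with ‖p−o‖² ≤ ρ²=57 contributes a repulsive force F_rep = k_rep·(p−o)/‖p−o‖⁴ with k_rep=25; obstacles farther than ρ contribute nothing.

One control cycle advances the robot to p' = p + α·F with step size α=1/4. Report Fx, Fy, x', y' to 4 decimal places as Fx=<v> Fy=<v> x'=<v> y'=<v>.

Fx=1.5595 Fy=5.9256 x'=9.3899 y'=-6.5186

F_att = 3/4·(g−p) = 3/4·(2,8) = (1.5000,6.0000)
o1: d²=41 ≤ ρ²=57; F_rep = 25·(4,-5)/41² = (0.0595,-0.0744)
o2: d²=272 > ρ²=57 → inactive
o3: d²=136 > ρ²=57 → inactive
F = F_att + ΣF_rep = (1.5595,5.9256)
p' = p + 1/4·F = (9.3899,-6.5186)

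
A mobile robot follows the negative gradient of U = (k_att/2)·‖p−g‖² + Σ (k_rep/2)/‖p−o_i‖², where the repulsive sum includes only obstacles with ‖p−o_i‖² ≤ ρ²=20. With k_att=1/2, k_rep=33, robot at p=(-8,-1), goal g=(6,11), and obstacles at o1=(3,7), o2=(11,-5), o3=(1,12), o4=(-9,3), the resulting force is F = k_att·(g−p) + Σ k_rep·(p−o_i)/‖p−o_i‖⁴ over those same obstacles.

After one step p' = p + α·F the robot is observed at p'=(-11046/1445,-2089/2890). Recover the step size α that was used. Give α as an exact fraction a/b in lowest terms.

F_att = 1/2·(g−p) = 1/2·(14,12) = (7.0000,6.0000)
o1: d²=185 > ρ²=20 → inactive
o2: d²=377 > ρ²=20 → inactive
o3: d²=250 > ρ²=20 → inactive
o4: d²=17 ≤ ρ²=20; F_rep = 33·(1,-4)/17² = (0.1142,-0.4567)
F = F_att + ΣF_rep = (7.1142,5.5433)
Δp = p'−p = (0.3557,0.2772); α = Δx/Fx = (514/1445) / (2056/289) = 1/20
check: Δy/Fy = (801/2890) / (1602/289) = 1/20 ✓

α = 1/20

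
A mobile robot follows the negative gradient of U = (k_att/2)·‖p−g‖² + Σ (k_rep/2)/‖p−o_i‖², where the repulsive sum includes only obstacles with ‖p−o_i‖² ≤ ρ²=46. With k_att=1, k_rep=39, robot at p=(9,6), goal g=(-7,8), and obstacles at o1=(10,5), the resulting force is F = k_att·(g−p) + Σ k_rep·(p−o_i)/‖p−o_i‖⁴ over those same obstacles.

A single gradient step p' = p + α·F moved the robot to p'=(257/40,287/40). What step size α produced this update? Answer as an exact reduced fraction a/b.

F_att = 1·(g−p) = 1·(-16,2) = (-16.0000,2.0000)
o1: d²=2 ≤ ρ²=46; F_rep = 39·(-1,1)/2² = (-9.7500,9.7500)
F = F_att + ΣF_rep = (-25.7500,11.7500)
Δp = p'−p = (-2.5750,1.1750); α = Δx/Fx = (-103/40) / (-103/4) = 1/10
check: Δy/Fy = (47/40) / (47/4) = 1/10 ✓

α = 1/10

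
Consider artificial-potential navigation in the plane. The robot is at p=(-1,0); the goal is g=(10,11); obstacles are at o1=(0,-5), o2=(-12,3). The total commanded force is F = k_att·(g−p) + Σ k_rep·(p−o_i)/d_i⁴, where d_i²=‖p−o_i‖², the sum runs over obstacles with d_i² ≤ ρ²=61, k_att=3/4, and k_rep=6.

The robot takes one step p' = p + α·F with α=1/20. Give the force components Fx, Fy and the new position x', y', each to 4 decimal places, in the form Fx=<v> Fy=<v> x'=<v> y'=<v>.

Fx=8.2411 Fy=8.2944 x'=-0.5879 y'=0.4147

F_att = 3/4·(g−p) = 3/4·(11,11) = (8.2500,8.2500)
o1: d²=26 ≤ ρ²=61; F_rep = 6·(-1,5)/26² = (-0.0089,0.0444)
o2: d²=130 > ρ²=61 → inactive
F = F_att + ΣF_rep = (8.2411,8.2944)
p' = p + 1/20·F = (-0.5879,0.4147)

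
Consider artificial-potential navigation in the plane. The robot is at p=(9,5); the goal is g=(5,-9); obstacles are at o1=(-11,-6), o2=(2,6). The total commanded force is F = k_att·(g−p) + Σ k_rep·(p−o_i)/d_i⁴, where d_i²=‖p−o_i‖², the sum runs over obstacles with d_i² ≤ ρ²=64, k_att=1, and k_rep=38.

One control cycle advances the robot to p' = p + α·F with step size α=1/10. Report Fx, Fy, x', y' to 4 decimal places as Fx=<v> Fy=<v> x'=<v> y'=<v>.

Fx=-3.8936 Fy=-14.0152 x'=8.6106 y'=3.5985

F_att = 1·(g−p) = 1·(-4,-14) = (-4.0000,-14.0000)
o1: d²=521 > ρ²=64 → inactive
o2: d²=50 ≤ ρ²=64; F_rep = 38·(7,-1)/50² = (0.1064,-0.0152)
F = F_att + ΣF_rep = (-3.8936,-14.0152)
p' = p + 1/10·F = (8.6106,3.5985)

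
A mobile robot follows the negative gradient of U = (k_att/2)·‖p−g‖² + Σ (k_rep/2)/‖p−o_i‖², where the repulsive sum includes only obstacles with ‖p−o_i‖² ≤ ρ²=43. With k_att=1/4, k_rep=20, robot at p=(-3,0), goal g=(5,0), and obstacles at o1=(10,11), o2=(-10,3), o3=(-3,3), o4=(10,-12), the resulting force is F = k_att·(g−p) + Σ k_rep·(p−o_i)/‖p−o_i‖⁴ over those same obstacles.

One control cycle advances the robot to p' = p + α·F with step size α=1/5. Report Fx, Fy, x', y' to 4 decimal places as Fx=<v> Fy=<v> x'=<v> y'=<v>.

F_att = 1/4·(g−p) = 1/4·(8,0) = (2.0000,0.0000)
o1: d²=290 > ρ²=43 → inactive
o2: d²=58 > ρ²=43 → inactive
o3: d²=9 ≤ ρ²=43; F_rep = 20·(0,-3)/9² = (0.0000,-0.7407)
o4: d²=313 > ρ²=43 → inactive
F = F_att + ΣF_rep = (2.0000,-0.7407)
p' = p + 1/5·F = (-2.6000,-0.1481)

Fx=2.0000 Fy=-0.7407 x'=-2.6000 y'=-0.1481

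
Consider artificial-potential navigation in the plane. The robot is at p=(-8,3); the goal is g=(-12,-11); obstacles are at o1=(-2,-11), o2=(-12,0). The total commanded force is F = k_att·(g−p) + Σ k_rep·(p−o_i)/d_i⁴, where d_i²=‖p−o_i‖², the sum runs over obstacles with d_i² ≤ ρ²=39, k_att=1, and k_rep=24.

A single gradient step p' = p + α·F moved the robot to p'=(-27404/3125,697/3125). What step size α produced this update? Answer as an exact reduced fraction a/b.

α = 1/5

F_att = 1·(g−p) = 1·(-4,-14) = (-4.0000,-14.0000)
o1: d²=232 > ρ²=39 → inactive
o2: d²=25 ≤ ρ²=39; F_rep = 24·(4,3)/25² = (0.1536,0.1152)
F = F_att + ΣF_rep = (-3.8464,-13.8848)
Δp = p'−p = (-0.7693,-2.7770); α = Δx/Fx = (-2404/3125) / (-2404/625) = 1/5
check: Δy/Fy = (-8678/3125) / (-8678/625) = 1/5 ✓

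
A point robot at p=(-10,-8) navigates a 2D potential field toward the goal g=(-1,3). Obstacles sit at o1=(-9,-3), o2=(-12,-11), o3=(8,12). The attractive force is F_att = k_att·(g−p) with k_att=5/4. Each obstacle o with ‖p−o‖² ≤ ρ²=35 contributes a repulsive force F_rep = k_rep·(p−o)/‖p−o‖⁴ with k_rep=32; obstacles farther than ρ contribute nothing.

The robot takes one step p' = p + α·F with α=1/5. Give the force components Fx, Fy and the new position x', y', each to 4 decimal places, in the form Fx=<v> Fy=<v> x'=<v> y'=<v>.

F_att = 5/4·(g−p) = 5/4·(9,11) = (11.2500,13.7500)
o1: d²=26 ≤ ρ²=35; F_rep = 32·(-1,-5)/26² = (-0.0473,-0.2367)
o2: d²=13 ≤ ρ²=35; F_rep = 32·(2,3)/13² = (0.3787,0.5680)
o3: d²=724 > ρ²=35 → inactive
F = F_att + ΣF_rep = (11.5814,14.0814)
p' = p + 1/5·F = (-7.6837,-5.1837)

Fx=11.5814 Fy=14.0814 x'=-7.6837 y'=-5.1837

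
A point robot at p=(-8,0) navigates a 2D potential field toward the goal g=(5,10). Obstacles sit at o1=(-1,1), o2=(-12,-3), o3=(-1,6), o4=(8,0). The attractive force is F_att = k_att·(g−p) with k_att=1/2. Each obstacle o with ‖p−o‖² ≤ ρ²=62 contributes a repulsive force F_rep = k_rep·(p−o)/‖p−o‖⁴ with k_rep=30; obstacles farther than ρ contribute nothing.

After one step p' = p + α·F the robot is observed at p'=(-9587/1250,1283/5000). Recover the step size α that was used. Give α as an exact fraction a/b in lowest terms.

α = 1/20

F_att = 1/2·(g−p) = 1/2·(13,10) = (6.5000,5.0000)
o1: d²=50 ≤ ρ²=62; F_rep = 30·(-7,-1)/50² = (-0.0840,-0.0120)
o2: d²=25 ≤ ρ²=62; F_rep = 30·(4,3)/25² = (0.1920,0.1440)
o3: d²=85 > ρ²=62 → inactive
o4: d²=256 > ρ²=62 → inactive
F = F_att + ΣF_rep = (6.6080,5.1320)
Δp = p'−p = (0.3304,0.2566); α = Δx/Fx = (413/1250) / (826/125) = 1/20
check: Δy/Fy = (1283/5000) / (1283/250) = 1/20 ✓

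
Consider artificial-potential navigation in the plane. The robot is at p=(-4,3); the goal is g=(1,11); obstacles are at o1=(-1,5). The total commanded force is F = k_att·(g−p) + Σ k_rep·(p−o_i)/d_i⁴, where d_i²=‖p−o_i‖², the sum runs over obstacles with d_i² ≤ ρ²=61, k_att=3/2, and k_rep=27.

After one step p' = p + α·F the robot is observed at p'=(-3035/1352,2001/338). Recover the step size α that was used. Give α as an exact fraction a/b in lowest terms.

α = 1/4

F_att = 3/2·(g−p) = 3/2·(5,8) = (7.5000,12.0000)
o1: d²=13 ≤ ρ²=61; F_rep = 27·(-3,-2)/13² = (-0.4793,-0.3195)
F = F_att + ΣF_rep = (7.0207,11.6805)
Δp = p'−p = (1.7552,2.9201); α = Δx/Fx = (2373/1352) / (2373/338) = 1/4
check: Δy/Fy = (987/338) / (1974/169) = 1/4 ✓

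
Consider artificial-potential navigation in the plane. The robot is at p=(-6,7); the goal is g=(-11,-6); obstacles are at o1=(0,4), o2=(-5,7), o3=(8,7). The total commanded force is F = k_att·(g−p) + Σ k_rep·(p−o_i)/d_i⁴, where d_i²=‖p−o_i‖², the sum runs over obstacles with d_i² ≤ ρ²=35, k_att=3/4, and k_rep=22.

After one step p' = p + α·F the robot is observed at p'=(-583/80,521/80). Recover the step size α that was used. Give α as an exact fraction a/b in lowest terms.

α = 1/20

F_att = 3/4·(g−p) = 3/4·(-5,-13) = (-3.7500,-9.7500)
o1: d²=45 > ρ²=35 → inactive
o2: d²=1 ≤ ρ²=35; F_rep = 22·(-1,0)/1² = (-22.0000,0.0000)
o3: d²=196 > ρ²=35 → inactive
F = F_att + ΣF_rep = (-25.7500,-9.7500)
Δp = p'−p = (-1.2875,-0.4875); α = Δx/Fx = (-103/80) / (-103/4) = 1/20
check: Δy/Fy = (-39/80) / (-39/4) = 1/20 ✓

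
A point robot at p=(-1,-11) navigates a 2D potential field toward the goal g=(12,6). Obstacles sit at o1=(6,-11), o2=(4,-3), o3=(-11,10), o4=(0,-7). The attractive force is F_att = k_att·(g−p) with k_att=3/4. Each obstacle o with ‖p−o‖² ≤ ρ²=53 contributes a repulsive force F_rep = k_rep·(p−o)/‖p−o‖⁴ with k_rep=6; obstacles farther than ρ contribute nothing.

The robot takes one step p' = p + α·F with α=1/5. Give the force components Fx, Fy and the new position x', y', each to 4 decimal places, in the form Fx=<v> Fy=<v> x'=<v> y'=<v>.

Fx=9.7117 Fy=12.6670 x'=0.9423 y'=-8.4666

F_att = 3/4·(g−p) = 3/4·(13,17) = (9.7500,12.7500)
o1: d²=49 ≤ ρ²=53; F_rep = 6·(-7,0)/49² = (-0.0175,0.0000)
o2: d²=89 > ρ²=53 → inactive
o3: d²=541 > ρ²=53 → inactive
o4: d²=17 ≤ ρ²=53; F_rep = 6·(-1,-4)/17² = (-0.0208,-0.0830)
F = F_att + ΣF_rep = (9.7117,12.6670)
p' = p + 1/5·F = (0.9423,-8.4666)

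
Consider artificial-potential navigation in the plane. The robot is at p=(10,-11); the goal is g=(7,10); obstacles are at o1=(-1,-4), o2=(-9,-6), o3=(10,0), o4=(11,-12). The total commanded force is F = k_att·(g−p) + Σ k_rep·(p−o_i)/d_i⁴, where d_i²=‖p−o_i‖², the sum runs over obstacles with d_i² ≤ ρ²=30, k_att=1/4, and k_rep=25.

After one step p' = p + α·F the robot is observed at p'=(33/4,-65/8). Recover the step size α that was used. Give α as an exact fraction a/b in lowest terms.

F_att = 1/4·(g−p) = 1/4·(-3,21) = (-0.7500,5.2500)
o1: d²=170 > ρ²=30 → inactive
o2: d²=386 > ρ²=30 → inactive
o3: d²=121 > ρ²=30 → inactive
o4: d²=2 ≤ ρ²=30; F_rep = 25·(-1,1)/2² = (-6.2500,6.2500)
F = F_att + ΣF_rep = (-7.0000,11.5000)
Δp = p'−p = (-1.7500,2.8750); α = Δx/Fx = (-7/4) / (-7) = 1/4
check: Δy/Fy = (23/8) / (23/2) = 1/4 ✓

α = 1/4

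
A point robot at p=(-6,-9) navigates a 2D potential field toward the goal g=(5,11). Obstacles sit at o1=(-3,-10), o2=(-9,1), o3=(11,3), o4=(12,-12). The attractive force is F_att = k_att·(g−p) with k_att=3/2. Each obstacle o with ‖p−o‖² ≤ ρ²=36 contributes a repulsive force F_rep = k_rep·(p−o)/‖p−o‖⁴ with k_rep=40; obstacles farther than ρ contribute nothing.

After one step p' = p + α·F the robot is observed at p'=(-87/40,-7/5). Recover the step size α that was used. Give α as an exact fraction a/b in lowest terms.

α = 1/4

F_att = 3/2·(g−p) = 3/2·(11,20) = (16.5000,30.0000)
o1: d²=10 ≤ ρ²=36; F_rep = 40·(-3,1)/10² = (-1.2000,0.4000)
o2: d²=109 > ρ²=36 → inactive
o3: d²=433 > ρ²=36 → inactive
o4: d²=333 > ρ²=36 → inactive
F = F_att + ΣF_rep = (15.3000,30.4000)
Δp = p'−p = (3.8250,7.6000); α = Δx/Fx = (153/40) / (153/10) = 1/4
check: Δy/Fy = (38/5) / (152/5) = 1/4 ✓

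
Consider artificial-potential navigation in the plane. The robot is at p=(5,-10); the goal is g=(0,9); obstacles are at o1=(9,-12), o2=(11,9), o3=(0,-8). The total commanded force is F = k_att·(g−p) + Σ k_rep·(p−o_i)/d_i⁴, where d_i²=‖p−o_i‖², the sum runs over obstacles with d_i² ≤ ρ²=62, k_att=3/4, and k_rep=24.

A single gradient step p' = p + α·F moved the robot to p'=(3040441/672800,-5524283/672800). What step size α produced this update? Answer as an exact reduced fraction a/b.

α = 1/8

F_att = 3/4·(g−p) = 3/4·(-5,19) = (-3.7500,14.2500)
o1: d²=20 ≤ ρ²=62; F_rep = 24·(-4,2)/20² = (-0.2400,0.1200)
o2: d²=397 > ρ²=62 → inactive
o3: d²=29 ≤ ρ²=62; F_rep = 24·(5,-2)/29² = (0.1427,-0.0571)
F = F_att + ΣF_rep = (-3.8473,14.3129)
Δp = p'−p = (-0.4809,1.7891); α = Δx/Fx = (-323559/672800) / (-323559/84100) = 1/8
check: Δy/Fy = (1203717/672800) / (1203717/84100) = 1/8 ✓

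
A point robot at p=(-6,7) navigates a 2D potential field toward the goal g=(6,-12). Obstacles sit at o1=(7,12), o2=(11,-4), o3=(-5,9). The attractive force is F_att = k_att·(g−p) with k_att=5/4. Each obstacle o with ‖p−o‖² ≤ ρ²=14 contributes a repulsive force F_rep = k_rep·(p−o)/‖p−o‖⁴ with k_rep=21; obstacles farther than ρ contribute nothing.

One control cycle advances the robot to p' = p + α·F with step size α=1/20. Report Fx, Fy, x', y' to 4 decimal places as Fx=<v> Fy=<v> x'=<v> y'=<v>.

F_att = 5/4·(g−p) = 5/4·(12,-19) = (15.0000,-23.7500)
o1: d²=194 > ρ²=14 → inactive
o2: d²=410 > ρ²=14 → inactive
o3: d²=5 ≤ ρ²=14; F_rep = 21·(-1,-2)/5² = (-0.8400,-1.6800)
F = F_att + ΣF_rep = (14.1600,-25.4300)
p' = p + 1/20·F = (-5.2920,5.7285)

Fx=14.1600 Fy=-25.4300 x'=-5.2920 y'=5.7285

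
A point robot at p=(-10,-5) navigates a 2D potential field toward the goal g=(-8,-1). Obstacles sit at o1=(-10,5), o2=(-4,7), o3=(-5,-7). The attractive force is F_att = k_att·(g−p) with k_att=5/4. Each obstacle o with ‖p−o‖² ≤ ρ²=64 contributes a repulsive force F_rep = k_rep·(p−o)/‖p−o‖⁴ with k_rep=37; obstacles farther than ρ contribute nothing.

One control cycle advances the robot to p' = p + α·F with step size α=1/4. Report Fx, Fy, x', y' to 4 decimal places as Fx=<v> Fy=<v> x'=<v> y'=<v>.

Fx=2.2800 Fy=5.0880 x'=-9.4300 y'=-3.7280

F_att = 5/4·(g−p) = 5/4·(2,4) = (2.5000,5.0000)
o1: d²=100 > ρ²=64 → inactive
o2: d²=180 > ρ²=64 → inactive
o3: d²=29 ≤ ρ²=64; F_rep = 37·(-5,2)/29² = (-0.2200,0.0880)
F = F_att + ΣF_rep = (2.2800,5.0880)
p' = p + 1/4·F = (-9.4300,-3.7280)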